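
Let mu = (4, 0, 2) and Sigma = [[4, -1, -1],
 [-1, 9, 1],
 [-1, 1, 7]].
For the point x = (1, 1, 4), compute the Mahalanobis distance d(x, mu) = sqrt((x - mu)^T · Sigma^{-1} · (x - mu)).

Step 1 — centre the observation: (x - mu) = (-3, 1, 2).

Step 2 — invert Sigma (cofactor / det for 3×3, or solve directly):
  Sigma^{-1} = [[0.265, 0.0256, 0.0342],
 [0.0256, 0.1154, -0.0128],
 [0.0342, -0.0128, 0.1496]].

Step 3 — form the quadratic (x - mu)^T · Sigma^{-1} · (x - mu):
  Sigma^{-1} · (x - mu) = (-0.7009, 0.0128, 0.1838).
  (x - mu)^T · [Sigma^{-1} · (x - mu)] = (-3)·(-0.7009) + (1)·(0.0128) + (2)·(0.1838) = 2.4829.

Step 4 — take square root: d = √(2.4829) ≈ 1.5757.

d(x, mu) = √(2.4829) ≈ 1.5757


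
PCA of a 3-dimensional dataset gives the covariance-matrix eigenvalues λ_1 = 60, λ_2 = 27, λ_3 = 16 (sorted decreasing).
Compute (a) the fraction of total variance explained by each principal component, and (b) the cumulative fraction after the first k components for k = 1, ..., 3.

Step 1 — total variance = trace(Sigma) = Σ λ_i = 60 + 27 + 16 = 103.

Step 2 — fraction explained by component i = λ_i / Σ λ:
  PC1: 60/103 = 0.5825
  PC2: 27/103 = 0.2621
  PC3: 16/103 = 0.1553

Step 3 — cumulative fraction after k components = (λ_1 + ... + λ_k) / Σ λ:
  k = 1: 60/103 = 0.5825
  k = 2: (60 + 27)/103 = 87/103 = 0.8447
  k = 3: (60 + 27 + 16)/103 = 103/103 = 1

Summary (fraction, with percent):

explained: PC1 0.5825 (58.25%), PC2 0.2621 (26.21%), PC3 0.1553 (15.53%);  cumulative: 0.5825, 0.8447, 1


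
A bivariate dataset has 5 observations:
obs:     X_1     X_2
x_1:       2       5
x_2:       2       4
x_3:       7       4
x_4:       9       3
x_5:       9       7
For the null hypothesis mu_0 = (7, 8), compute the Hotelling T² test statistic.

Step 1 — sample mean vector:
  mean(X_1) = (2 + 2 + 7 + 9 + 9) / 5 = 29/5 = 5.8
  mean(X_2) = (5 + 4 + 4 + 3 + 7) / 5 = 23/5 = 4.6
  x̄ = (5.8, 4.6),  deviation x̄ - mu_0 = (5.8, 4.6) - (7, 8) = (-1.2, -3.4).

Step 2 — sample covariance matrix, S[i,j] = (1/(n-1)) · Σ_k (x_{k,i} - mean_i) · (x_{k,j} - mean_j), divisor n-1 = 4:
  S[X_1,X_1] = ((-3.8)·(-3.8) + (-3.8)·(-3.8) + (1.2)·(1.2) + (3.2)·(3.2) + (3.2)·(3.2)) / 4 = 50.8/4 = 12.7
  S[X_1,X_2] = ((-3.8)·(0.4) + (-3.8)·(-0.6) + (1.2)·(-0.6) + (3.2)·(-1.6) + (3.2)·(2.4)) / 4 = 2.6/4 = 0.65
  S[X_2,X_2] = ((0.4)·(0.4) + (-0.6)·(-0.6) + (-0.6)·(-0.6) + (-1.6)·(-1.6) + (2.4)·(2.4)) / 4 = 9.2/4 = 2.3
  S = [[12.7, 0.65],
 [0.65, 2.3]].

Step 3 — invert S. det(S) = 12.7·2.3 - (0.65)² = 28.7875.
  S^{-1} = (1/det) · [[d, -b], [-b, a]] = [[0.0799, -0.0226],
 [-0.0226, 0.4412]].

Step 4 — quadratic form (x̄ - mu_0)^T · S^{-1} · (x̄ - mu_0):
  S^{-1} · (x̄ - mu_0) = (-0.0191, -1.4729),
  (x̄ - mu_0)^T · [...] = (-1.2)·(-0.0191) + (-3.4)·(-1.4729) = 5.0307.

Step 5 — scale by n: T² = 5 · 5.0307 = 25.1533.

T² ≈ 25.1533


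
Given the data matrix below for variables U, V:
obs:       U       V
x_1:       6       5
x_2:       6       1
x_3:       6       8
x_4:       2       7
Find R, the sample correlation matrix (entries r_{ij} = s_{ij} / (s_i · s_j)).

Step 1 — column means:
  mean(U) = (6 + 6 + 6 + 2) / 4 = 20/4 = 5
  mean(V) = (5 + 1 + 8 + 7) / 4 = 21/4 = 5.25

Step 2 — sample variances and covariances s[i,j] = (1/(n-1)) · Σ_k (x_{k,i} - mean_i) · (x_{k,j} - mean_j), with n-1 = 3:
  s[U,U] = ((1)·(1) + (1)·(1) + (1)·(1) + (-3)·(-3)) / 3 = 12/3 = 4
  s[U,V] = ((1)·(-0.25) + (1)·(-4.25) + (1)·(2.75) + (-3)·(1.75)) / 3 = -7/3 = -2.3333
  s[V,V] = ((-0.25)·(-0.25) + (-4.25)·(-4.25) + (2.75)·(2.75) + (1.75)·(1.75)) / 3 = 28.75/3 = 9.5833
  Sample standard deviations s_i = √(s[i,i]):
  s(U) = √(4) = 2
  s(V) = √(9.5833) = 3.0957

Step 3 — r_{ij} = s_{ij} / (s_i · s_j):
  r[U,U] = 1 (diagonal).
  r[U,V] = -2.3333 / (2 · 3.0957) = -2.3333 / 6.1914 = -0.3769
  r[V,V] = 1 (diagonal).

R is symmetric with unit diagonal. Assembling:

R = [[1, -0.3769],
 [-0.3769, 1]]


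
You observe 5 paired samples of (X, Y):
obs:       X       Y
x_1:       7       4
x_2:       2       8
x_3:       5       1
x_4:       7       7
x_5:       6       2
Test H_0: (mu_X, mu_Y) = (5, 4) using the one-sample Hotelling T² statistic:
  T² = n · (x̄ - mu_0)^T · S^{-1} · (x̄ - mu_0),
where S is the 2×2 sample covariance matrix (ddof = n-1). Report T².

Step 1 — sample mean vector:
  mean(X) = (7 + 2 + 5 + 7 + 6) / 5 = 27/5 = 5.4
  mean(Y) = (4 + 8 + 1 + 7 + 2) / 5 = 22/5 = 4.4
  x̄ = (5.4, 4.4),  deviation x̄ - mu_0 = (5.4, 4.4) - (5, 4) = (0.4, 0.4).

Step 2 — sample covariance matrix, S[i,j] = (1/(n-1)) · Σ_k (x_{k,i} - mean_i) · (x_{k,j} - mean_j), divisor n-1 = 4:
  S[X,X] = ((1.6)·(1.6) + (-3.4)·(-3.4) + (-0.4)·(-0.4) + (1.6)·(1.6) + (0.6)·(0.6)) / 4 = 17.2/4 = 4.3
  S[X,Y] = ((1.6)·(-0.4) + (-3.4)·(3.6) + (-0.4)·(-3.4) + (1.6)·(2.6) + (0.6)·(-2.4)) / 4 = -8.8/4 = -2.2
  S[Y,Y] = ((-0.4)·(-0.4) + (3.6)·(3.6) + (-3.4)·(-3.4) + (2.6)·(2.6) + (-2.4)·(-2.4)) / 4 = 37.2/4 = 9.3
  S = [[4.3, -2.2],
 [-2.2, 9.3]].

Step 3 — invert S. det(S) = 4.3·9.3 - (-2.2)² = 35.15.
  S^{-1} = (1/det) · [[d, -b], [-b, a]] = [[0.2646, 0.0626],
 [0.0626, 0.1223]].

Step 4 — quadratic form (x̄ - mu_0)^T · S^{-1} · (x̄ - mu_0):
  S^{-1} · (x̄ - mu_0) = (0.1309, 0.074),
  (x̄ - mu_0)^T · [...] = (0.4)·(0.1309) + (0.4)·(0.074) = 0.0819.

Step 5 — scale by n: T² = 5 · 0.0819 = 0.4097.

T² ≈ 0.4097


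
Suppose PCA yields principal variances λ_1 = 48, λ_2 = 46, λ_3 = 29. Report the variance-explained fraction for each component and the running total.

Step 1 — total variance = trace(Sigma) = Σ λ_i = 48 + 46 + 29 = 123.

Step 2 — fraction explained by component i = λ_i / Σ λ:
  PC1: 48/123 = 0.3902
  PC2: 46/123 = 0.374
  PC3: 29/123 = 0.2358

Step 3 — cumulative fraction after k components = (λ_1 + ... + λ_k) / Σ λ:
  k = 1: 48/123 = 0.3902
  k = 2: (48 + 46)/123 = 94/123 = 0.7642
  k = 3: (48 + 46 + 29)/123 = 123/123 = 1

Summary (fraction, with percent):

explained: PC1 0.3902 (39.02%), PC2 0.374 (37.4%), PC3 0.2358 (23.58%);  cumulative: 0.3902, 0.7642, 1


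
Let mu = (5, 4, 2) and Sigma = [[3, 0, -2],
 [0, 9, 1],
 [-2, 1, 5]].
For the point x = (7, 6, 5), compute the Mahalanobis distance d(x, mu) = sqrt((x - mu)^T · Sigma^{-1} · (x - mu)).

Step 1 — centre the observation: (x - mu) = (2, 2, 3).

Step 2 — invert Sigma (cofactor / det for 3×3, or solve directly):
  Sigma^{-1} = [[0.4583, -0.0208, 0.1875],
 [-0.0208, 0.1146, -0.0312],
 [0.1875, -0.0312, 0.2812]].

Step 3 — form the quadratic (x - mu)^T · Sigma^{-1} · (x - mu):
  Sigma^{-1} · (x - mu) = (1.4375, 0.0938, 1.1562).
  (x - mu)^T · [Sigma^{-1} · (x - mu)] = (2)·(1.4375) + (2)·(0.0938) + (3)·(1.1562) = 6.5312.

Step 4 — take square root: d = √(6.5312) ≈ 2.5556.

d(x, mu) = √(6.5312) ≈ 2.5556


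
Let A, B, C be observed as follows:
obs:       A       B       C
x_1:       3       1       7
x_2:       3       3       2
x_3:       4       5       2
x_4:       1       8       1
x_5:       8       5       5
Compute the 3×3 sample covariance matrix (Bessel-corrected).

Step 1 — column means:
  mean(A) = (3 + 3 + 4 + 1 + 8) / 5 = 19/5 = 3.8
  mean(B) = (1 + 3 + 5 + 8 + 5) / 5 = 22/5 = 4.4
  mean(C) = (7 + 2 + 2 + 1 + 5) / 5 = 17/5 = 3.4

Step 2 — sample covariance S[i,j] = (1/(n-1)) · Σ_k (x_{k,i} - mean_i) · (x_{k,j} - mean_j), with n-1 = 4.
  S[A,A] = ((-0.8)·(-0.8) + (-0.8)·(-0.8) + (0.2)·(0.2) + (-2.8)·(-2.8) + (4.2)·(4.2)) / 4 = 26.8/4 = 6.7
  S[A,B] = ((-0.8)·(-3.4) + (-0.8)·(-1.4) + (0.2)·(0.6) + (-2.8)·(3.6) + (4.2)·(0.6)) / 4 = -3.6/4 = -0.9
  S[A,C] = ((-0.8)·(3.6) + (-0.8)·(-1.4) + (0.2)·(-1.4) + (-2.8)·(-2.4) + (4.2)·(1.6)) / 4 = 11.4/4 = 2.85
  S[B,B] = ((-3.4)·(-3.4) + (-1.4)·(-1.4) + (0.6)·(0.6) + (3.6)·(3.6) + (0.6)·(0.6)) / 4 = 27.2/4 = 6.8
  S[B,C] = ((-3.4)·(3.6) + (-1.4)·(-1.4) + (0.6)·(-1.4) + (3.6)·(-2.4) + (0.6)·(1.6)) / 4 = -18.8/4 = -4.7
  S[C,C] = ((3.6)·(3.6) + (-1.4)·(-1.4) + (-1.4)·(-1.4) + (-2.4)·(-2.4) + (1.6)·(1.6)) / 4 = 25.2/4 = 6.3

S is symmetric (S[j,i] = S[i,j]). Assembling:

S = [[6.7, -0.9, 2.85],
 [-0.9, 6.8, -4.7],
 [2.85, -4.7, 6.3]]


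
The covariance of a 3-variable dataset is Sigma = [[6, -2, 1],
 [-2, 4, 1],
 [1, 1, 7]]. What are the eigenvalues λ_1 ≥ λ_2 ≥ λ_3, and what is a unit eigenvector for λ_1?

Step 1 — characteristic polynomial p(λ) = det(λI - Sigma) = λ³ - tr·λ² + c_1·λ - det, where tr = trace, c_1 = sum of the principal 2×2 minors, det = det(Sigma):
  tr = 6 + 4 + 7 = 17,
  c_1 = (6·4 - (-2)²) + (6·7 - (1)²) + (4·7 - (1)²) = 20 + 41 + 27 = 88,
  det = 6·(4·7 - (1)²) - (-2)·((-2)·7 - (1)·(1)) + (1)·((-2)·(1) - 4·(1)) = 6·(27) - (-2)·(-15) + (1)·(-6) = 126.
  So p(λ) = λ³ - 17λ² + 88λ - 126.
Step 2 — look for an integer root (rational root theorem: any rational root is an integer divisor of 126). Testing λ = 7:
  p(7) = 343 - 833 + 616 - 126 = 0  ✓
  Dividing out (λ - 7): p(λ) = (λ - 7)(λ² - 10λ + 18).
Step 3 — remaining eigenvalues from the quadratic λ² - 10λ + 18 = 0:
  Δ = 10² - 4·18 = 100 - 72 = 28,  λ = (10 ± √28)/2 = (10 ± 5.2915)/2 ≈ 7.6458 or 2.3542.
  Sorted: λ_1 = 7.6458,  λ_2 = 7,  λ_3 = 2.3542  (check: sum = 17 = tr ✓).

Step 4 — unit eigenvector for λ_1 ≈ 7.6458: v spans the null space of (Sigma - λ_1 I), whose rows are
  r_1 = (-1.6458, -2, 1),  r_2 = (-2, -3.6458, 1),  r_3 = (1, 1, -0.6458).
  v is orthogonal to every row, so take v ∝ r_1 × r_2 = ((-2)·(1) - (1)·(-3.6458), (1)·(-2) - (-1.6458)·(1), (-1.6458)·(-3.6458) - (-2)·(-2)) ≈ (1.6458, -0.3542, 2).
  Let u = (1.6458, -0.3542, 2).
  ||u|| = √((1.6458)² + (-0.3542)² + (2)²) = √(6.834) ≈ 2.6142,  v_1 = u/||u|| ≈ (0.6295, -0.1355, 0.7651) (||v_1|| = 1).

λ_1 = 7.6458,  λ_2 = 7,  λ_3 = 2.3542;  v_1 ≈ (0.6295, -0.1355, 0.7651)


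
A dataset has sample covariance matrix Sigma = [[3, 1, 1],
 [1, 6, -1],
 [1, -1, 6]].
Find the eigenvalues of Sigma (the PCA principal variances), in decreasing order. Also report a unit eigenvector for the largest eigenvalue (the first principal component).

Step 1 — characteristic polynomial p(λ) = det(λI - Sigma) = λ³ - tr·λ² + c_1·λ - det, where tr = trace, c_1 = sum of the principal 2×2 minors, det = det(Sigma):
  tr = 3 + 6 + 6 = 15,
  c_1 = (3·6 - (1)²) + (3·6 - (1)²) + (6·6 - (-1)²) = 17 + 17 + 35 = 69,
  det = 3·(6·6 - (-1)²) - (1)·((1)·6 - (-1)·(1)) + (1)·((1)·(-1) - 6·(1)) = 3·(35) - (1)·(7) + (1)·(-7) = 91.
  So p(λ) = λ³ - 15λ² + 69λ - 91.
Step 2 — look for an integer root (rational root theorem: any rational root is an integer divisor of 91). Testing λ = 7:
  p(7) = 343 - 735 + 483 - 91 = 0  ✓
  Dividing out (λ - 7): p(λ) = (λ - 7)(λ² - 8λ + 13).
Step 3 — remaining eigenvalues from the quadratic λ² - 8λ + 13 = 0:
  Δ = 8² - 4·13 = 64 - 52 = 12,  λ = (8 ± √12)/2 = (8 ± 3.4641)/2 ≈ 5.7321 or 2.2679.
  Sorted: λ_1 = 7,  λ_2 = 5.7321,  λ_3 = 2.2679  (check: sum = 15 = tr ✓).

Step 4 — unit eigenvector for λ_1 = 7: v spans the null space of (Sigma - λ_1 I), whose rows are
  r_1 = (-4, 1, 1),  r_2 = (1, -1, -1),  r_3 = (1, -1, -1).
  v is orthogonal to every row, so take v ∝ r_1 × r_2 = ((1)·(-1) - (1)·(-1), (1)·(1) - (-4)·(-1), (-4)·(-1) - (1)·(1)) = (0, -3, 3).
  Rescale (divide by 3; multiply by -1 so the first nonzero entry is positive): u = (0, 1, -1).
  ||u|| = √((0)² + (1)² + (-1)²) = √(2) ≈ 1.4142,  v_1 = u/||u|| ≈ (0, 0.7071, -0.7071) (||v_1|| = 1).

λ_1 = 7,  λ_2 = 5.7321,  λ_3 = 2.2679;  v_1 ≈ (0, 0.7071, -0.7071)


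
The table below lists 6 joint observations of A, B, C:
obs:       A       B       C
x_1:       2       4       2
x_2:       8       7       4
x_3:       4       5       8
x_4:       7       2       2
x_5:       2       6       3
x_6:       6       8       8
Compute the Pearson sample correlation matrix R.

Step 1 — column means:
  mean(A) = (2 + 8 + 4 + 7 + 2 + 6) / 6 = 29/6 = 4.8333
  mean(B) = (4 + 7 + 5 + 2 + 6 + 8) / 6 = 32/6 = 5.3333
  mean(C) = (2 + 4 + 8 + 2 + 3 + 8) / 6 = 27/6 = 4.5

Step 2 — sample variances and covariances s[i,j] = (1/(n-1)) · Σ_k (x_{k,i} - mean_i) · (x_{k,j} - mean_j), with n-1 = 5:
  s[A,A] = ((-2.8333)·(-2.8333) + (3.1667)·(3.1667) + (-0.8333)·(-0.8333) + (2.1667)·(2.1667) + (-2.8333)·(-2.8333) + (1.1667)·(1.1667)) / 5 = 32.8333/5 = 6.5667
  s[A,B] = ((-2.8333)·(-1.3333) + (3.1667)·(1.6667) + (-0.8333)·(-0.3333) + (2.1667)·(-3.3333) + (-2.8333)·(0.6667) + (1.1667)·(2.6667)) / 5 = 3.3333/5 = 0.6667
  s[A,C] = ((-2.8333)·(-2.5) + (3.1667)·(-0.5) + (-0.8333)·(3.5) + (2.1667)·(-2.5) + (-2.8333)·(-1.5) + (1.1667)·(3.5)) / 5 = 5.5/5 = 1.1
  s[B,B] = ((-1.3333)·(-1.3333) + (1.6667)·(1.6667) + (-0.3333)·(-0.3333) + (-3.3333)·(-3.3333) + (0.6667)·(0.6667) + (2.6667)·(2.6667)) / 5 = 23.3333/5 = 4.6667
  s[B,C] = ((-1.3333)·(-2.5) + (1.6667)·(-0.5) + (-0.3333)·(3.5) + (-3.3333)·(-2.5) + (0.6667)·(-1.5) + (2.6667)·(3.5)) / 5 = 18/5 = 3.6
  s[C,C] = ((-2.5)·(-2.5) + (-0.5)·(-0.5) + (3.5)·(3.5) + (-2.5)·(-2.5) + (-1.5)·(-1.5) + (3.5)·(3.5)) / 5 = 39.5/5 = 7.9
  Sample standard deviations s_i = √(s[i,i]):
  s(A) = √(6.5667) = 2.5626
  s(B) = √(4.6667) = 2.1602
  s(C) = √(7.9) = 2.8107

Step 3 — r_{ij} = s_{ij} / (s_i · s_j):
  r[A,A] = 1 (diagonal).
  r[A,B] = 0.6667 / (2.5626 · 2.1602) = 0.6667 / 5.5357 = 0.1204
  r[A,C] = 1.1 / (2.5626 · 2.8107) = 1.1 / 7.2025 = 0.1527
  r[B,B] = 1 (diagonal).
  r[B,C] = 3.6 / (2.1602 · 2.8107) = 3.6 / 6.0718 = 0.5929
  r[C,C] = 1 (diagonal).

R is symmetric with unit diagonal. Assembling:

R = [[1, 0.1204, 0.1527],
 [0.1204, 1, 0.5929],
 [0.1527, 0.5929, 1]]


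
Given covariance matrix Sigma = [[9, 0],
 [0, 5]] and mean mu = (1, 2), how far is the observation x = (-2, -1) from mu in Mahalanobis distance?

Step 1 — centre the observation: (x - mu) = (-3, -3).

Step 2 — invert Sigma. det(Sigma) = 9·5 - (0)² = 45.
  Sigma^{-1} = (1/det) · [[d, -b], [-b, a]] = [[0.1111, 0],
 [0, 0.2]].

Step 3 — form the quadratic (x - mu)^T · Sigma^{-1} · (x - mu):
  Sigma^{-1} · (x - mu) = (-0.3333, -0.6).
  (x - mu)^T · [Sigma^{-1} · (x - mu)] = (-3)·(-0.3333) + (-3)·(-0.6) = 2.8.

Step 4 — take square root: d = √(2.8) ≈ 1.6733.

d(x, mu) = √(2.8) ≈ 1.6733


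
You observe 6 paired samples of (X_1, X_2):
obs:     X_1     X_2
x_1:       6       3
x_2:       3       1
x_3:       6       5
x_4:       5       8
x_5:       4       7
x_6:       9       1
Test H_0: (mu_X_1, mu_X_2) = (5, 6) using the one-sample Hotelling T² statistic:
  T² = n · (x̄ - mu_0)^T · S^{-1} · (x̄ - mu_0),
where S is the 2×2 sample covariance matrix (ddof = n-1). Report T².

Step 1 — sample mean vector:
  mean(X_1) = (6 + 3 + 6 + 5 + 4 + 9) / 6 = 33/6 = 5.5
  mean(X_2) = (3 + 1 + 5 + 8 + 7 + 1) / 6 = 25/6 = 4.1667
  x̄ = (5.5, 4.1667),  deviation x̄ - mu_0 = (5.5, 4.1667) - (5, 6) = (0.5, -1.8333).

Step 2 — sample covariance matrix, S[i,j] = (1/(n-1)) · Σ_k (x_{k,i} - mean_i) · (x_{k,j} - mean_j), divisor n-1 = 5:
  S[X_1,X_1] = ((0.5)·(0.5) + (-2.5)·(-2.5) + (0.5)·(0.5) + (-0.5)·(-0.5) + (-1.5)·(-1.5) + (3.5)·(3.5)) / 5 = 21.5/5 = 4.3
  S[X_1,X_2] = ((0.5)·(-1.1667) + (-2.5)·(-3.1667) + (0.5)·(0.8333) + (-0.5)·(3.8333) + (-1.5)·(2.8333) + (3.5)·(-3.1667)) / 5 = -9.5/5 = -1.9
  S[X_2,X_2] = ((-1.1667)·(-1.1667) + (-3.1667)·(-3.1667) + (0.8333)·(0.8333) + (3.8333)·(3.8333) + (2.8333)·(2.8333) + (-3.1667)·(-3.1667)) / 5 = 44.8333/5 = 8.9667
  S = [[4.3, -1.9],
 [-1.9, 8.9667]].

Step 3 — invert S. det(S) = 4.3·8.9667 - (-1.9)² = 34.9467.
  S^{-1} = (1/det) · [[d, -b], [-b, a]] = [[0.2566, 0.0544],
 [0.0544, 0.123]].

Step 4 — quadratic form (x̄ - mu_0)^T · S^{-1} · (x̄ - mu_0):
  S^{-1} · (x̄ - mu_0) = (0.0286, -0.1984),
  (x̄ - mu_0)^T · [...] = (0.5)·(0.0286) + (-1.8333)·(-0.1984) = 0.378.

Step 5 — scale by n: T² = 6 · 0.378 = 2.2682.

T² ≈ 2.2682


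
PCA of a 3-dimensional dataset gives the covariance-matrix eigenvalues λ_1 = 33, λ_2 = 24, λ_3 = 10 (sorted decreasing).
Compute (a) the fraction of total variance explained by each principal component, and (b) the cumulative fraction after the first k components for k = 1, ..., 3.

Step 1 — total variance = trace(Sigma) = Σ λ_i = 33 + 24 + 10 = 67.

Step 2 — fraction explained by component i = λ_i / Σ λ:
  PC1: 33/67 = 0.4925
  PC2: 24/67 = 0.3582
  PC3: 10/67 = 0.1493

Step 3 — cumulative fraction after k components = (λ_1 + ... + λ_k) / Σ λ:
  k = 1: 33/67 = 0.4925
  k = 2: (33 + 24)/67 = 57/67 = 0.8507
  k = 3: (33 + 24 + 10)/67 = 67/67 = 1

Summary (fraction, with percent):

explained: PC1 0.4925 (49.25%), PC2 0.3582 (35.82%), PC3 0.1493 (14.93%);  cumulative: 0.4925, 0.8507, 1


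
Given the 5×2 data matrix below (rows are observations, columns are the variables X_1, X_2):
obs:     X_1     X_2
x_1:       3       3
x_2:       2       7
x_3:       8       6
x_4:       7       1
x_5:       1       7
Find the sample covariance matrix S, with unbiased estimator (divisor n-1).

Step 1 — column means:
  mean(X_1) = (3 + 2 + 8 + 7 + 1) / 5 = 21/5 = 4.2
  mean(X_2) = (3 + 7 + 6 + 1 + 7) / 5 = 24/5 = 4.8

Step 2 — sample covariance S[i,j] = (1/(n-1)) · Σ_k (x_{k,i} - mean_i) · (x_{k,j} - mean_j), with n-1 = 4.
  S[X_1,X_1] = ((-1.2)·(-1.2) + (-2.2)·(-2.2) + (3.8)·(3.8) + (2.8)·(2.8) + (-3.2)·(-3.2)) / 4 = 38.8/4 = 9.7
  S[X_1,X_2] = ((-1.2)·(-1.8) + (-2.2)·(2.2) + (3.8)·(1.2) + (2.8)·(-3.8) + (-3.2)·(2.2)) / 4 = -15.8/4 = -3.95
  S[X_2,X_2] = ((-1.8)·(-1.8) + (2.2)·(2.2) + (1.2)·(1.2) + (-3.8)·(-3.8) + (2.2)·(2.2)) / 4 = 28.8/4 = 7.2

S is symmetric (S[j,i] = S[i,j]). Assembling:

S = [[9.7, -3.95],
 [-3.95, 7.2]]


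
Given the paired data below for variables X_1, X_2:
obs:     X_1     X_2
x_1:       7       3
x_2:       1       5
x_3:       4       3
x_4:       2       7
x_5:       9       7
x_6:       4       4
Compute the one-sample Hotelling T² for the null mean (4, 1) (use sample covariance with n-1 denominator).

Step 1 — sample mean vector:
  mean(X_1) = (7 + 1 + 4 + 2 + 9 + 4) / 6 = 27/6 = 4.5
  mean(X_2) = (3 + 5 + 3 + 7 + 7 + 4) / 6 = 29/6 = 4.8333
  x̄ = (4.5, 4.8333),  deviation x̄ - mu_0 = (4.5, 4.8333) - (4, 1) = (0.5, 3.8333).

Step 2 — sample covariance matrix, S[i,j] = (1/(n-1)) · Σ_k (x_{k,i} - mean_i) · (x_{k,j} - mean_j), divisor n-1 = 5:
  S[X_1,X_1] = ((2.5)·(2.5) + (-3.5)·(-3.5) + (-0.5)·(-0.5) + (-2.5)·(-2.5) + (4.5)·(4.5) + (-0.5)·(-0.5)) / 5 = 45.5/5 = 9.1
  S[X_1,X_2] = ((2.5)·(-1.8333) + (-3.5)·(0.1667) + (-0.5)·(-1.8333) + (-2.5)·(2.1667) + (4.5)·(2.1667) + (-0.5)·(-0.8333)) / 5 = 0.5/5 = 0.1
  S[X_2,X_2] = ((-1.8333)·(-1.8333) + (0.1667)·(0.1667) + (-1.8333)·(-1.8333) + (2.1667)·(2.1667) + (2.1667)·(2.1667) + (-0.8333)·(-0.8333)) / 5 = 16.8333/5 = 3.3667
  S = [[9.1, 0.1],
 [0.1, 3.3667]].

Step 3 — invert S. det(S) = 9.1·3.3667 - (0.1)² = 30.6267.
  S^{-1} = (1/det) · [[d, -b], [-b, a]] = [[0.1099, -0.0033],
 [-0.0033, 0.2971]].

Step 4 — quadratic form (x̄ - mu_0)^T · S^{-1} · (x̄ - mu_0):
  S^{-1} · (x̄ - mu_0) = (0.0424, 1.1374),
  (x̄ - mu_0)^T · [...] = (0.5)·(0.0424) + (3.8333)·(1.1374) = 4.3811.

Step 5 — scale by n: T² = 6 · 4.3811 = 26.2865.

T² ≈ 26.2865


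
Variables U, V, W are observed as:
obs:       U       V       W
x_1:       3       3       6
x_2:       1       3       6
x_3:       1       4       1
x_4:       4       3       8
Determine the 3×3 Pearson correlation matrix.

Step 1 — column means:
  mean(U) = (3 + 1 + 1 + 4) / 4 = 9/4 = 2.25
  mean(V) = (3 + 3 + 4 + 3) / 4 = 13/4 = 3.25
  mean(W) = (6 + 6 + 1 + 8) / 4 = 21/4 = 5.25

Step 2 — sample variances and covariances s[i,j] = (1/(n-1)) · Σ_k (x_{k,i} - mean_i) · (x_{k,j} - mean_j), with n-1 = 3:
  s[U,U] = ((0.75)·(0.75) + (-1.25)·(-1.25) + (-1.25)·(-1.25) + (1.75)·(1.75)) / 3 = 6.75/3 = 2.25
  s[U,V] = ((0.75)·(-0.25) + (-1.25)·(-0.25) + (-1.25)·(0.75) + (1.75)·(-0.25)) / 3 = -1.25/3 = -0.4167
  s[U,W] = ((0.75)·(0.75) + (-1.25)·(0.75) + (-1.25)·(-4.25) + (1.75)·(2.75)) / 3 = 9.75/3 = 3.25
  s[V,V] = ((-0.25)·(-0.25) + (-0.25)·(-0.25) + (0.75)·(0.75) + (-0.25)·(-0.25)) / 3 = 0.75/3 = 0.25
  s[V,W] = ((-0.25)·(0.75) + (-0.25)·(0.75) + (0.75)·(-4.25) + (-0.25)·(2.75)) / 3 = -4.25/3 = -1.4167
  s[W,W] = ((0.75)·(0.75) + (0.75)·(0.75) + (-4.25)·(-4.25) + (2.75)·(2.75)) / 3 = 26.75/3 = 8.9167
  Sample standard deviations s_i = √(s[i,i]):
  s(U) = √(2.25) = 1.5
  s(V) = √(0.25) = 0.5
  s(W) = √(8.9167) = 2.9861

Step 3 — r_{ij} = s_{ij} / (s_i · s_j):
  r[U,U] = 1 (diagonal).
  r[U,V] = -0.4167 / (1.5 · 0.5) = -0.4167 / 0.75 = -0.5556
  r[U,W] = 3.25 / (1.5 · 2.9861) = 3.25 / 4.4791 = 0.7256
  r[V,V] = 1 (diagonal).
  r[V,W] = -1.4167 / (0.5 · 2.9861) = -1.4167 / 1.493 = -0.9488
  r[W,W] = 1 (diagonal).

R is symmetric with unit diagonal. Assembling:

R = [[1, -0.5556, 0.7256],
 [-0.5556, 1, -0.9488],
 [0.7256, -0.9488, 1]]


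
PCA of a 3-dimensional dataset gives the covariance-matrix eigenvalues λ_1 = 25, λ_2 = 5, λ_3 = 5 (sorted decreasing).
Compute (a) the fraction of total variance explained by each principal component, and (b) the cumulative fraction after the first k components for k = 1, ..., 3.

Step 1 — total variance = trace(Sigma) = Σ λ_i = 25 + 5 + 5 = 35.

Step 2 — fraction explained by component i = λ_i / Σ λ:
  PC1: 25/35 = 0.7143
  PC2: 5/35 = 0.1429
  PC3: 5/35 = 0.1429

Step 3 — cumulative fraction after k components = (λ_1 + ... + λ_k) / Σ λ:
  k = 1: 25/35 = 0.7143
  k = 2: (25 + 5)/35 = 30/35 = 0.8571
  k = 3: (25 + 5 + 5)/35 = 35/35 = 1

Summary (fraction, with percent):

explained: PC1 0.7143 (71.43%), PC2 0.1429 (14.29%), PC3 0.1429 (14.29%);  cumulative: 0.7143, 0.8571, 1


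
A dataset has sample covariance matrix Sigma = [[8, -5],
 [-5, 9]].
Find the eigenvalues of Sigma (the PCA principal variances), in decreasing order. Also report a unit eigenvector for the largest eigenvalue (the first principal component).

Step 1 — characteristic polynomial of 2×2 Sigma:
  det(Sigma - λI) = λ² - trace · λ + det = 0.
  trace = 8 + 9 = 17, det = 8·9 - (-5)² = 47.
Step 2 — discriminant:
  Δ = trace² - 4·det = 289 - 188 = 101.
Step 3 — eigenvalues:
  λ = (trace ± √Δ)/2 = (17 ± 10.0499)/2,
  λ_1 = 13.5249,  λ_2 = 3.4751.

Step 4 — unit eigenvector for λ_1: solve (Sigma - λ_1 I)v = 0. First row:
  (8 - 13.5249)·v_x + (-5)·v_y = 0, i.e. (-5.5249)·v_x + (-5)·v_y = 0,
  so v ∝ (b, λ_1 - a) = (-5, 5.5249); multiply by -1 so the first entry is positive: u = (5, -5.5249).
  ||u|| = √((5)² + (-5.5249)²) = √(55.5249) ≈ 7.4515,
  v_1 = u/||u|| ≈ (0.671, -0.7415) (||v_1|| = 1).

λ_1 = 13.5249,  λ_2 = 3.4751;  v_1 ≈ (0.671, -0.7415)


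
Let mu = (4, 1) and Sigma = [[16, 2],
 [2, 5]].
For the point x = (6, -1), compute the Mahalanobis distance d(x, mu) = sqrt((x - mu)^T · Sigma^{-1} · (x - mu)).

Step 1 — centre the observation: (x - mu) = (2, -2).

Step 2 — invert Sigma. det(Sigma) = 16·5 - (2)² = 76.
  Sigma^{-1} = (1/det) · [[d, -b], [-b, a]] = [[0.0658, -0.0263],
 [-0.0263, 0.2105]].

Step 3 — form the quadratic (x - mu)^T · Sigma^{-1} · (x - mu):
  Sigma^{-1} · (x - mu) = (0.1842, -0.4737).
  (x - mu)^T · [Sigma^{-1} · (x - mu)] = (2)·(0.1842) + (-2)·(-0.4737) = 1.3158.

Step 4 — take square root: d = √(1.3158) ≈ 1.1471.

d(x, mu) = √(1.3158) ≈ 1.1471


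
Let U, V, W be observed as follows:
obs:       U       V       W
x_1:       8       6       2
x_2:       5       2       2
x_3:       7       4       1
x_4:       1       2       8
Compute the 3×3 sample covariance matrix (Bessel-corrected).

Step 1 — column means:
  mean(U) = (8 + 5 + 7 + 1) / 4 = 21/4 = 5.25
  mean(V) = (6 + 2 + 4 + 2) / 4 = 14/4 = 3.5
  mean(W) = (2 + 2 + 1 + 8) / 4 = 13/4 = 3.25

Step 2 — sample covariance S[i,j] = (1/(n-1)) · Σ_k (x_{k,i} - mean_i) · (x_{k,j} - mean_j), with n-1 = 3.
  S[U,U] = ((2.75)·(2.75) + (-0.25)·(-0.25) + (1.75)·(1.75) + (-4.25)·(-4.25)) / 3 = 28.75/3 = 9.5833
  S[U,V] = ((2.75)·(2.5) + (-0.25)·(-1.5) + (1.75)·(0.5) + (-4.25)·(-1.5)) / 3 = 14.5/3 = 4.8333
  S[U,W] = ((2.75)·(-1.25) + (-0.25)·(-1.25) + (1.75)·(-2.25) + (-4.25)·(4.75)) / 3 = -27.25/3 = -9.0833
  S[V,V] = ((2.5)·(2.5) + (-1.5)·(-1.5) + (0.5)·(0.5) + (-1.5)·(-1.5)) / 3 = 11/3 = 3.6667
  S[V,W] = ((2.5)·(-1.25) + (-1.5)·(-1.25) + (0.5)·(-2.25) + (-1.5)·(4.75)) / 3 = -9.5/3 = -3.1667
  S[W,W] = ((-1.25)·(-1.25) + (-1.25)·(-1.25) + (-2.25)·(-2.25) + (4.75)·(4.75)) / 3 = 30.75/3 = 10.25

S is symmetric (S[j,i] = S[i,j]). Assembling:

S = [[9.5833, 4.8333, -9.0833],
 [4.8333, 3.6667, -3.1667],
 [-9.0833, -3.1667, 10.25]]


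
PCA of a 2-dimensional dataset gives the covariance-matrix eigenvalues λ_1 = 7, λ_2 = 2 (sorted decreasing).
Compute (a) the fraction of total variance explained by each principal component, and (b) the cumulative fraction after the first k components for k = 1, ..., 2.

Step 1 — total variance = trace(Sigma) = Σ λ_i = 7 + 2 = 9.

Step 2 — fraction explained by component i = λ_i / Σ λ:
  PC1: 7/9 = 0.7778
  PC2: 2/9 = 0.2222

Step 3 — cumulative fraction after k components = (λ_1 + ... + λ_k) / Σ λ:
  k = 1: 7/9 = 0.7778
  k = 2: (7 + 2)/9 = 9/9 = 1

Summary (fraction, with percent):

explained: PC1 0.7778 (77.78%), PC2 0.2222 (22.22%);  cumulative: 0.7778, 1


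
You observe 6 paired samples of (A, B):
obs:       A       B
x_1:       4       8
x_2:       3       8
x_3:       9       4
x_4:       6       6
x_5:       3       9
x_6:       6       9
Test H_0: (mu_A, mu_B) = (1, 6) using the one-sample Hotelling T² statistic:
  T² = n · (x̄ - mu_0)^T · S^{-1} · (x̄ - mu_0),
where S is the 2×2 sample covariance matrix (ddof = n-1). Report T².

Step 1 — sample mean vector:
  mean(A) = (4 + 3 + 9 + 6 + 3 + 6) / 6 = 31/6 = 5.1667
  mean(B) = (8 + 8 + 4 + 6 + 9 + 9) / 6 = 44/6 = 7.3333
  x̄ = (5.1667, 7.3333),  deviation x̄ - mu_0 = (5.1667, 7.3333) - (1, 6) = (4.1667, 1.3333).

Step 2 — sample covariance matrix, S[i,j] = (1/(n-1)) · Σ_k (x_{k,i} - mean_i) · (x_{k,j} - mean_j), divisor n-1 = 5:
  S[A,A] = ((-1.1667)·(-1.1667) + (-2.1667)·(-2.1667) + (3.8333)·(3.8333) + (0.8333)·(0.8333) + (-2.1667)·(-2.1667) + (0.8333)·(0.8333)) / 5 = 26.8333/5 = 5.3667
  S[A,B] = ((-1.1667)·(0.6667) + (-2.1667)·(0.6667) + (3.8333)·(-3.3333) + (0.8333)·(-1.3333) + (-2.1667)·(1.6667) + (0.8333)·(1.6667)) / 5 = -18.3333/5 = -3.6667
  S[B,B] = ((0.6667)·(0.6667) + (0.6667)·(0.6667) + (-3.3333)·(-3.3333) + (-1.3333)·(-1.3333) + (1.6667)·(1.6667) + (1.6667)·(1.6667)) / 5 = 19.3333/5 = 3.8667
  S = [[5.3667, -3.6667],
 [-3.6667, 3.8667]].

Step 3 — invert S. det(S) = 5.3667·3.8667 - (-3.6667)² = 7.3067.
  S^{-1} = (1/det) · [[d, -b], [-b, a]] = [[0.5292, 0.5018],
 [0.5018, 0.7345]].

Step 4 — quadratic form (x̄ - mu_0)^T · S^{-1} · (x̄ - mu_0):
  S^{-1} · (x̄ - mu_0) = (2.8741, 3.0703),
  (x̄ - mu_0)^T · [...] = (4.1667)·(2.8741) + (1.3333)·(3.0703) = 16.069.

Step 5 — scale by n: T² = 6 · 16.069 = 96.4142.

T² ≈ 96.4142


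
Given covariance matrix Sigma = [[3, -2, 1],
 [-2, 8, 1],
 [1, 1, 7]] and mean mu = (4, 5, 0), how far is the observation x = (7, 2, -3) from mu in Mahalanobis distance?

Step 1 — centre the observation: (x - mu) = (3, -3, -3).

Step 2 — invert Sigma (cofactor / det for 3×3, or solve directly):
  Sigma^{-1} = [[0.44, 0.12, -0.08],
 [0.12, 0.16, -0.04],
 [-0.08, -0.04, 0.16]].

Step 3 — form the quadratic (x - mu)^T · Sigma^{-1} · (x - mu):
  Sigma^{-1} · (x - mu) = (1.2, 0, -0.6).
  (x - mu)^T · [Sigma^{-1} · (x - mu)] = (3)·(1.2) + (-3)·(0) + (-3)·(-0.6) = 5.4.

Step 4 — take square root: d = √(5.4) ≈ 2.3238.

d(x, mu) = √(5.4) ≈ 2.3238


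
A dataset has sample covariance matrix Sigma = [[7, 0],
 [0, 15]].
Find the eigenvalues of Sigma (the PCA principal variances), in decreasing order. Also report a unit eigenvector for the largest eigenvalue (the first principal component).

Step 1 — characteristic polynomial of 2×2 Sigma:
  det(Sigma - λI) = λ² - trace · λ + det = 0.
  trace = 7 + 15 = 22, det = 7·15 - (0)² = 105.
Step 2 — discriminant:
  Δ = trace² - 4·det = 484 - 420 = 64.
Step 3 — eigenvalues:
  λ = (trace ± √Δ)/2 = (22 ± 8)/2,
  λ_1 = 15,  λ_2 = 7.

Step 4 — unit eigenvector for λ_1: Sigma is diagonal, so its eigenvectors are the coordinate axes. λ_1 = 15 is the diagonal entry on the second coordinate axis, hence
  v_1 = (0, 1) (||v_1|| = 1).

λ_1 = 15,  λ_2 = 7;  v_1 ≈ (0, 1)


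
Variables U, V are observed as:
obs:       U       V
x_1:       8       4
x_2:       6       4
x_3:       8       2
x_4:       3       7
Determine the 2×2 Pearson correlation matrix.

Step 1 — column means:
  mean(U) = (8 + 6 + 8 + 3) / 4 = 25/4 = 6.25
  mean(V) = (4 + 4 + 2 + 7) / 4 = 17/4 = 4.25

Step 2 — sample variances and covariances s[i,j] = (1/(n-1)) · Σ_k (x_{k,i} - mean_i) · (x_{k,j} - mean_j), with n-1 = 3:
  s[U,U] = ((1.75)·(1.75) + (-0.25)·(-0.25) + (1.75)·(1.75) + (-3.25)·(-3.25)) / 3 = 16.75/3 = 5.5833
  s[U,V] = ((1.75)·(-0.25) + (-0.25)·(-0.25) + (1.75)·(-2.25) + (-3.25)·(2.75)) / 3 = -13.25/3 = -4.4167
  s[V,V] = ((-0.25)·(-0.25) + (-0.25)·(-0.25) + (-2.25)·(-2.25) + (2.75)·(2.75)) / 3 = 12.75/3 = 4.25
  Sample standard deviations s_i = √(s[i,i]):
  s(U) = √(5.5833) = 2.3629
  s(V) = √(4.25) = 2.0616

Step 3 — r_{ij} = s_{ij} / (s_i · s_j):
  r[U,U] = 1 (diagonal).
  r[U,V] = -4.4167 / (2.3629 · 2.0616) = -4.4167 / 4.8713 = -0.9067
  r[V,V] = 1 (diagonal).

R is symmetric with unit diagonal. Assembling:

R = [[1, -0.9067],
 [-0.9067, 1]]


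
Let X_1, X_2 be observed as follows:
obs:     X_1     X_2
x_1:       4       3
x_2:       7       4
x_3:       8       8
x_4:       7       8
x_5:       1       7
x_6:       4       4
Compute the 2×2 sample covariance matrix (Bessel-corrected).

Step 1 — column means:
  mean(X_1) = (4 + 7 + 8 + 7 + 1 + 4) / 6 = 31/6 = 5.1667
  mean(X_2) = (3 + 4 + 8 + 8 + 7 + 4) / 6 = 34/6 = 5.6667

Step 2 — sample covariance S[i,j] = (1/(n-1)) · Σ_k (x_{k,i} - mean_i) · (x_{k,j} - mean_j), with n-1 = 5.
  S[X_1,X_1] = ((-1.1667)·(-1.1667) + (1.8333)·(1.8333) + (2.8333)·(2.8333) + (1.8333)·(1.8333) + (-4.1667)·(-4.1667) + (-1.1667)·(-1.1667)) / 5 = 34.8333/5 = 6.9667
  S[X_1,X_2] = ((-1.1667)·(-2.6667) + (1.8333)·(-1.6667) + (2.8333)·(2.3333) + (1.8333)·(2.3333) + (-4.1667)·(1.3333) + (-1.1667)·(-1.6667)) / 5 = 7.3333/5 = 1.4667
  S[X_2,X_2] = ((-2.6667)·(-2.6667) + (-1.6667)·(-1.6667) + (2.3333)·(2.3333) + (2.3333)·(2.3333) + (1.3333)·(1.3333) + (-1.6667)·(-1.6667)) / 5 = 25.3333/5 = 5.0667

S is symmetric (S[j,i] = S[i,j]). Assembling:

S = [[6.9667, 1.4667],
 [1.4667, 5.0667]]


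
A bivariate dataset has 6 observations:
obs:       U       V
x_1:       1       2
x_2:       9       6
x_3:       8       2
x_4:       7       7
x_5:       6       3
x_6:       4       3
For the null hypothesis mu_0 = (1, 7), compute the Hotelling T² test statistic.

Step 1 — sample mean vector:
  mean(U) = (1 + 9 + 8 + 7 + 6 + 4) / 6 = 35/6 = 5.8333
  mean(V) = (2 + 6 + 2 + 7 + 3 + 3) / 6 = 23/6 = 3.8333
  x̄ = (5.8333, 3.8333),  deviation x̄ - mu_0 = (5.8333, 3.8333) - (1, 7) = (4.8333, -3.1667).

Step 2 — sample covariance matrix, S[i,j] = (1/(n-1)) · Σ_k (x_{k,i} - mean_i) · (x_{k,j} - mean_j), divisor n-1 = 5:
  S[U,U] = ((-4.8333)·(-4.8333) + (3.1667)·(3.1667) + (2.1667)·(2.1667) + (1.1667)·(1.1667) + (0.1667)·(0.1667) + (-1.8333)·(-1.8333)) / 5 = 42.8333/5 = 8.5667
  S[U,V] = ((-4.8333)·(-1.8333) + (3.1667)·(2.1667) + (2.1667)·(-1.8333) + (1.1667)·(3.1667) + (0.1667)·(-0.8333) + (-1.8333)·(-0.8333)) / 5 = 16.8333/5 = 3.3667
  S[V,V] = ((-1.8333)·(-1.8333) + (2.1667)·(2.1667) + (-1.8333)·(-1.8333) + (3.1667)·(3.1667) + (-0.8333)·(-0.8333) + (-0.8333)·(-0.8333)) / 5 = 22.8333/5 = 4.5667
  S = [[8.5667, 3.3667],
 [3.3667, 4.5667]].

Step 3 — invert S. det(S) = 8.5667·4.5667 - (3.3667)² = 27.7867.
  S^{-1} = (1/det) · [[d, -b], [-b, a]] = [[0.1643, -0.1212],
 [-0.1212, 0.3083]].

Step 4 — quadratic form (x̄ - mu_0)^T · S^{-1} · (x̄ - mu_0):
  S^{-1} · (x̄ - mu_0) = (1.178, -1.5619),
  (x̄ - mu_0)^T · [...] = (4.8333)·(1.178) + (-3.1667)·(-1.5619) = 10.6398.

Step 5 — scale by n: T² = 6 · 10.6398 = 63.8388.

T² ≈ 63.8388


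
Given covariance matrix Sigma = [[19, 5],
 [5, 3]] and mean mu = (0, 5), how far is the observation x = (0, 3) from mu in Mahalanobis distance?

Step 1 — centre the observation: (x - mu) = (0, -2).

Step 2 — invert Sigma. det(Sigma) = 19·3 - (5)² = 32.
  Sigma^{-1} = (1/det) · [[d, -b], [-b, a]] = [[0.0938, -0.1562],
 [-0.1562, 0.5938]].

Step 3 — form the quadratic (x - mu)^T · Sigma^{-1} · (x - mu):
  Sigma^{-1} · (x - mu) = (0.3125, -1.1875).
  (x - mu)^T · [Sigma^{-1} · (x - mu)] = (0)·(0.3125) + (-2)·(-1.1875) = 2.375.

Step 4 — take square root: d = √(2.375) ≈ 1.5411.

d(x, mu) = √(2.375) ≈ 1.5411


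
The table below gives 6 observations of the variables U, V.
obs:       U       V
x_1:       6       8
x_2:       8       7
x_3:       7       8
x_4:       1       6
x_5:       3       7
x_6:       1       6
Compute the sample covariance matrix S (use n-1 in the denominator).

Step 1 — column means:
  mean(U) = (6 + 8 + 7 + 1 + 3 + 1) / 6 = 26/6 = 4.3333
  mean(V) = (8 + 7 + 8 + 6 + 7 + 6) / 6 = 42/6 = 7

Step 2 — sample covariance S[i,j] = (1/(n-1)) · Σ_k (x_{k,i} - mean_i) · (x_{k,j} - mean_j), with n-1 = 5.
  S[U,U] = ((1.6667)·(1.6667) + (3.6667)·(3.6667) + (2.6667)·(2.6667) + (-3.3333)·(-3.3333) + (-1.3333)·(-1.3333) + (-3.3333)·(-3.3333)) / 5 = 47.3333/5 = 9.4667
  S[U,V] = ((1.6667)·(1) + (3.6667)·(0) + (2.6667)·(1) + (-3.3333)·(-1) + (-1.3333)·(0) + (-3.3333)·(-1)) / 5 = 11/5 = 2.2
  S[V,V] = ((1)·(1) + (0)·(0) + (1)·(1) + (-1)·(-1) + (0)·(0) + (-1)·(-1)) / 5 = 4/5 = 0.8

S is symmetric (S[j,i] = S[i,j]). Assembling:

S = [[9.4667, 2.2],
 [2.2, 0.8]]


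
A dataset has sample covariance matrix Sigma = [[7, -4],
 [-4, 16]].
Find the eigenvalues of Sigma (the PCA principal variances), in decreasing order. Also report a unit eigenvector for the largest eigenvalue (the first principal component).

Step 1 — characteristic polynomial of 2×2 Sigma:
  det(Sigma - λI) = λ² - trace · λ + det = 0.
  trace = 7 + 16 = 23, det = 7·16 - (-4)² = 96.
Step 2 — discriminant:
  Δ = trace² - 4·det = 529 - 384 = 145.
Step 3 — eigenvalues:
  λ = (trace ± √Δ)/2 = (23 ± 12.0416)/2,
  λ_1 = 17.5208,  λ_2 = 5.4792.

Step 4 — unit eigenvector for λ_1: solve (Sigma - λ_1 I)v = 0. First row:
  (7 - 17.5208)·v_x + (-4)·v_y = 0, i.e. (-10.5208)·v_x + (-4)·v_y = 0,
  so v ∝ (b, λ_1 - a) = (-4, 10.5208); multiply by -1 so the first entry is positive: u = (4, -10.5208).
  ||u|| = √((4)² + (-10.5208)²) = √(126.6872) ≈ 11.2555,
  v_1 = u/||u|| ≈ (0.3554, -0.9347) (||v_1|| = 1).

λ_1 = 17.5208,  λ_2 = 5.4792;  v_1 ≈ (0.3554, -0.9347)


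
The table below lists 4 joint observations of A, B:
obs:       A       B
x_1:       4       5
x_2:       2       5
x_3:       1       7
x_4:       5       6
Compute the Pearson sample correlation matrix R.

Step 1 — column means:
  mean(A) = (4 + 2 + 1 + 5) / 4 = 12/4 = 3
  mean(B) = (5 + 5 + 7 + 6) / 4 = 23/4 = 5.75

Step 2 — sample variances and covariances s[i,j] = (1/(n-1)) · Σ_k (x_{k,i} - mean_i) · (x_{k,j} - mean_j), with n-1 = 3:
  s[A,A] = ((1)·(1) + (-1)·(-1) + (-2)·(-2) + (2)·(2)) / 3 = 10/3 = 3.3333
  s[A,B] = ((1)·(-0.75) + (-1)·(-0.75) + (-2)·(1.25) + (2)·(0.25)) / 3 = -2/3 = -0.6667
  s[B,B] = ((-0.75)·(-0.75) + (-0.75)·(-0.75) + (1.25)·(1.25) + (0.25)·(0.25)) / 3 = 2.75/3 = 0.9167
  Sample standard deviations s_i = √(s[i,i]):
  s(A) = √(3.3333) = 1.8257
  s(B) = √(0.9167) = 0.9574

Step 3 — r_{ij} = s_{ij} / (s_i · s_j):
  r[A,A] = 1 (diagonal).
  r[A,B] = -0.6667 / (1.8257 · 0.9574) = -0.6667 / 1.748 = -0.3814
  r[B,B] = 1 (diagonal).

R is symmetric with unit diagonal. Assembling:

R = [[1, -0.3814],
 [-0.3814, 1]]


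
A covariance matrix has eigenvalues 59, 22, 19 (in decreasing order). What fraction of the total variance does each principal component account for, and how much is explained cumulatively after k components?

Step 1 — total variance = trace(Sigma) = Σ λ_i = 59 + 22 + 19 = 100.

Step 2 — fraction explained by component i = λ_i / Σ λ:
  PC1: 59/100 = 0.59
  PC2: 22/100 = 0.22
  PC3: 19/100 = 0.19

Step 3 — cumulative fraction after k components = (λ_1 + ... + λ_k) / Σ λ:
  k = 1: 59/100 = 0.59
  k = 2: (59 + 22)/100 = 81/100 = 0.81
  k = 3: (59 + 22 + 19)/100 = 100/100 = 1

Summary (fraction, with percent):

explained: PC1 0.59 (59%), PC2 0.22 (22%), PC3 0.19 (19%);  cumulative: 0.59, 0.81, 1


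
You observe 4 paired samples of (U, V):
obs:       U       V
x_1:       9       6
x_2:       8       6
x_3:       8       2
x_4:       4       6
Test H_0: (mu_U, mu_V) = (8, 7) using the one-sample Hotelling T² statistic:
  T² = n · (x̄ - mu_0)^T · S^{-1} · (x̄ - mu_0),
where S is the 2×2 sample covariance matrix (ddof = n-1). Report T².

Step 1 — sample mean vector:
  mean(U) = (9 + 8 + 8 + 4) / 4 = 29/4 = 7.25
  mean(V) = (6 + 6 + 2 + 6) / 4 = 20/4 = 5
  x̄ = (7.25, 5),  deviation x̄ - mu_0 = (7.25, 5) - (8, 7) = (-0.75, -2).

Step 2 — sample covariance matrix, S[i,j] = (1/(n-1)) · Σ_k (x_{k,i} - mean_i) · (x_{k,j} - mean_j), divisor n-1 = 3:
  S[U,U] = ((1.75)·(1.75) + (0.75)·(0.75) + (0.75)·(0.75) + (-3.25)·(-3.25)) / 3 = 14.75/3 = 4.9167
  S[U,V] = ((1.75)·(1) + (0.75)·(1) + (0.75)·(-3) + (-3.25)·(1)) / 3 = -3/3 = -1
  S[V,V] = ((1)·(1) + (1)·(1) + (-3)·(-3) + (1)·(1)) / 3 = 12/3 = 4
  S = [[4.9167, -1],
 [-1, 4]].

Step 3 — invert S. det(S) = 4.9167·4 - (-1)² = 18.6667.
  S^{-1} = (1/det) · [[d, -b], [-b, a]] = [[0.2143, 0.0536],
 [0.0536, 0.2634]].

Step 4 — quadratic form (x̄ - mu_0)^T · S^{-1} · (x̄ - mu_0):
  S^{-1} · (x̄ - mu_0) = (-0.2679, -0.567),
  (x̄ - mu_0)^T · [...] = (-0.75)·(-0.2679) + (-2)·(-0.567) = 1.3348.

Step 5 — scale by n: T² = 4 · 1.3348 = 5.3393.

T² ≈ 5.3393


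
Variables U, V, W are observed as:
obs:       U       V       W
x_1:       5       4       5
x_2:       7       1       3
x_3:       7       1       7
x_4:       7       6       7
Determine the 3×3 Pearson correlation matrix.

Step 1 — column means:
  mean(U) = (5 + 7 + 7 + 7) / 4 = 26/4 = 6.5
  mean(V) = (4 + 1 + 1 + 6) / 4 = 12/4 = 3
  mean(W) = (5 + 3 + 7 + 7) / 4 = 22/4 = 5.5

Step 2 — sample variances and covariances s[i,j] = (1/(n-1)) · Σ_k (x_{k,i} - mean_i) · (x_{k,j} - mean_j), with n-1 = 3:
  s[U,U] = ((-1.5)·(-1.5) + (0.5)·(0.5) + (0.5)·(0.5) + (0.5)·(0.5)) / 3 = 3/3 = 1
  s[U,V] = ((-1.5)·(1) + (0.5)·(-2) + (0.5)·(-2) + (0.5)·(3)) / 3 = -2/3 = -0.6667
  s[U,W] = ((-1.5)·(-0.5) + (0.5)·(-2.5) + (0.5)·(1.5) + (0.5)·(1.5)) / 3 = 1/3 = 0.3333
  s[V,V] = ((1)·(1) + (-2)·(-2) + (-2)·(-2) + (3)·(3)) / 3 = 18/3 = 6
  s[V,W] = ((1)·(-0.5) + (-2)·(-2.5) + (-2)·(1.5) + (3)·(1.5)) / 3 = 6/3 = 2
  s[W,W] = ((-0.5)·(-0.5) + (-2.5)·(-2.5) + (1.5)·(1.5) + (1.5)·(1.5)) / 3 = 11/3 = 3.6667
  Sample standard deviations s_i = √(s[i,i]):
  s(U) = √(1) = 1
  s(V) = √(6) = 2.4495
  s(W) = √(3.6667) = 1.9149

Step 3 — r_{ij} = s_{ij} / (s_i · s_j):
  r[U,U] = 1 (diagonal).
  r[U,V] = -0.6667 / (1 · 2.4495) = -0.6667 / 2.4495 = -0.2722
  r[U,W] = 0.3333 / (1 · 1.9149) = 0.3333 / 1.9149 = 0.1741
  r[V,V] = 1 (diagonal).
  r[V,W] = 2 / (2.4495 · 1.9149) = 2 / 4.6904 = 0.4264
  r[W,W] = 1 (diagonal).

R is symmetric with unit diagonal. Assembling:

R = [[1, -0.2722, 0.1741],
 [-0.2722, 1, 0.4264],
 [0.1741, 0.4264, 1]]


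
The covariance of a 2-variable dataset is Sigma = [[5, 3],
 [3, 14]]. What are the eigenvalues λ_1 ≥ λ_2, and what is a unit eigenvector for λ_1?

Step 1 — characteristic polynomial of 2×2 Sigma:
  det(Sigma - λI) = λ² - trace · λ + det = 0.
  trace = 5 + 14 = 19, det = 5·14 - (3)² = 61.
Step 2 — discriminant:
  Δ = trace² - 4·det = 361 - 244 = 117.
Step 3 — eigenvalues:
  λ = (trace ± √Δ)/2 = (19 ± 10.8167)/2,
  λ_1 = 14.9083,  λ_2 = 4.0917.

Step 4 — unit eigenvector for λ_1: solve (Sigma - λ_1 I)v = 0. First row:
  (5 - 14.9083)·v_x + (3)·v_y = 0, i.e. (-9.9083)·v_x + (3)·v_y = 0,
  so v ∝ (b, λ_1 - a) = (3, 9.9083) = u.
  ||u|| = √((3)² + (9.9083)²) = √(107.1749) ≈ 10.3525,
  v_1 = u/||u|| ≈ (0.2898, 0.9571) (||v_1|| = 1).

λ_1 = 14.9083,  λ_2 = 4.0917;  v_1 ≈ (0.2898, 0.9571)
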